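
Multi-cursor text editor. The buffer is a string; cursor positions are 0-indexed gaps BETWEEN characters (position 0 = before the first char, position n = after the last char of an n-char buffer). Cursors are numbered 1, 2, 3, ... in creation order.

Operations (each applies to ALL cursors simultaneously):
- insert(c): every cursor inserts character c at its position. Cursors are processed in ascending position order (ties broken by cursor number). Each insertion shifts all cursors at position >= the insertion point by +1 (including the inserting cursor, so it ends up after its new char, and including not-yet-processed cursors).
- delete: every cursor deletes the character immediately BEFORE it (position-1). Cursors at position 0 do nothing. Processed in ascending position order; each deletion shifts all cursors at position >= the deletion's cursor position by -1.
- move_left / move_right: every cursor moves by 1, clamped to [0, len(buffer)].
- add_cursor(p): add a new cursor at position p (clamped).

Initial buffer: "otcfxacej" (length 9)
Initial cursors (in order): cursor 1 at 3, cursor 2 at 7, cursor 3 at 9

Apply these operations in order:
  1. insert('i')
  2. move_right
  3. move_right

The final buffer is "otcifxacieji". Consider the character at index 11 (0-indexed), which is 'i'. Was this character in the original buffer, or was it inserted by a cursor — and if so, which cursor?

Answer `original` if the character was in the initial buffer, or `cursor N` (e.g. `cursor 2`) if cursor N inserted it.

After op 1 (insert('i')): buffer="otcifxacieji" (len 12), cursors c1@4 c2@9 c3@12, authorship ...1....2..3
After op 2 (move_right): buffer="otcifxacieji" (len 12), cursors c1@5 c2@10 c3@12, authorship ...1....2..3
After op 3 (move_right): buffer="otcifxacieji" (len 12), cursors c1@6 c2@11 c3@12, authorship ...1....2..3
Authorship (.=original, N=cursor N): . . . 1 . . . . 2 . . 3
Index 11: author = 3

Answer: cursor 3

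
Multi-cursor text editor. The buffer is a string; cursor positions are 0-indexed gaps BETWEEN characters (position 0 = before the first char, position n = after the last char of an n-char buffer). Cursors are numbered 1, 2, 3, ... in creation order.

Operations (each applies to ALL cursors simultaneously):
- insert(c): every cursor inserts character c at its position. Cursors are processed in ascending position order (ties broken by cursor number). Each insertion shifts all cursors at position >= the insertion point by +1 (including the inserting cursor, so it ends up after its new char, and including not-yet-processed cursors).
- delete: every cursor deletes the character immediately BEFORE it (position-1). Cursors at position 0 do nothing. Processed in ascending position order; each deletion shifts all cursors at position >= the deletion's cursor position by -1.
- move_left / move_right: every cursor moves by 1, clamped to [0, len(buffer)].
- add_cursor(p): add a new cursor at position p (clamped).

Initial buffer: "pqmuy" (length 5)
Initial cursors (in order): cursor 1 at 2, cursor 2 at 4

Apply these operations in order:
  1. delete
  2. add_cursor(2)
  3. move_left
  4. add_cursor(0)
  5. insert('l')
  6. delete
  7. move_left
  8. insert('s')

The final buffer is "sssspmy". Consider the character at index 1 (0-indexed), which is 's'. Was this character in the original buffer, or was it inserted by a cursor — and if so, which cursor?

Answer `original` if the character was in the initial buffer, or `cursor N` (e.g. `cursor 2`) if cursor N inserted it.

After op 1 (delete): buffer="pmy" (len 3), cursors c1@1 c2@2, authorship ...
After op 2 (add_cursor(2)): buffer="pmy" (len 3), cursors c1@1 c2@2 c3@2, authorship ...
After op 3 (move_left): buffer="pmy" (len 3), cursors c1@0 c2@1 c3@1, authorship ...
After op 4 (add_cursor(0)): buffer="pmy" (len 3), cursors c1@0 c4@0 c2@1 c3@1, authorship ...
After op 5 (insert('l')): buffer="llpllmy" (len 7), cursors c1@2 c4@2 c2@5 c3@5, authorship 14.23..
After op 6 (delete): buffer="pmy" (len 3), cursors c1@0 c4@0 c2@1 c3@1, authorship ...
After op 7 (move_left): buffer="pmy" (len 3), cursors c1@0 c2@0 c3@0 c4@0, authorship ...
After op 8 (insert('s')): buffer="sssspmy" (len 7), cursors c1@4 c2@4 c3@4 c4@4, authorship 1234...
Authorship (.=original, N=cursor N): 1 2 3 4 . . .
Index 1: author = 2

Answer: cursor 2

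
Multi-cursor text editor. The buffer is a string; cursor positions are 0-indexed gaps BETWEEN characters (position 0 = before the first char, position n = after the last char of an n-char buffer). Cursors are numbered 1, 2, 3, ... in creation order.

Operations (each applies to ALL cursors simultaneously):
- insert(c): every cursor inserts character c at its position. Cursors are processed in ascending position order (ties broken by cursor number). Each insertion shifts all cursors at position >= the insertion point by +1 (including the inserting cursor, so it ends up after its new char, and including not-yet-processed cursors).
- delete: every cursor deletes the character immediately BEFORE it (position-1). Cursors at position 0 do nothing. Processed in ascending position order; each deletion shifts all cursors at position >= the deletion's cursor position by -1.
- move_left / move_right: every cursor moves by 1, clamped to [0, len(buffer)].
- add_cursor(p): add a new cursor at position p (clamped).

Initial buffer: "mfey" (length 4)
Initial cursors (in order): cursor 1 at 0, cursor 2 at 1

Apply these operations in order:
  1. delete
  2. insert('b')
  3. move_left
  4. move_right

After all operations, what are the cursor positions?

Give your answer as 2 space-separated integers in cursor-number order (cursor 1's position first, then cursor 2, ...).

After op 1 (delete): buffer="fey" (len 3), cursors c1@0 c2@0, authorship ...
After op 2 (insert('b')): buffer="bbfey" (len 5), cursors c1@2 c2@2, authorship 12...
After op 3 (move_left): buffer="bbfey" (len 5), cursors c1@1 c2@1, authorship 12...
After op 4 (move_right): buffer="bbfey" (len 5), cursors c1@2 c2@2, authorship 12...

Answer: 2 2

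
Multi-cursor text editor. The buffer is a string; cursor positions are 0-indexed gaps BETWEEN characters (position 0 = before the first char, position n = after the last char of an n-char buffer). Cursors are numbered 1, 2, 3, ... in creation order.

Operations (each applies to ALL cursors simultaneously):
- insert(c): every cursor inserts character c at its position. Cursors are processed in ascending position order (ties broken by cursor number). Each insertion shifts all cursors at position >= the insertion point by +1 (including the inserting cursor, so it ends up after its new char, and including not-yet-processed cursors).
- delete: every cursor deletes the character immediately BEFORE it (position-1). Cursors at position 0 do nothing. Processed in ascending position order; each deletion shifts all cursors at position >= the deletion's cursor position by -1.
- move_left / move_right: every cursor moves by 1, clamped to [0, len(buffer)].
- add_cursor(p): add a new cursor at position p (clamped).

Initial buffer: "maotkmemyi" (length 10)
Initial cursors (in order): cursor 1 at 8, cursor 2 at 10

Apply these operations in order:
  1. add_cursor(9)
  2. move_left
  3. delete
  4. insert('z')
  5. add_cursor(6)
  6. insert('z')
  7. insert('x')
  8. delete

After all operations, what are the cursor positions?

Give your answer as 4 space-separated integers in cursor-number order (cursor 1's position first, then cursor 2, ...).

After op 1 (add_cursor(9)): buffer="maotkmemyi" (len 10), cursors c1@8 c3@9 c2@10, authorship ..........
After op 2 (move_left): buffer="maotkmemyi" (len 10), cursors c1@7 c3@8 c2@9, authorship ..........
After op 3 (delete): buffer="maotkmi" (len 7), cursors c1@6 c2@6 c3@6, authorship .......
After op 4 (insert('z')): buffer="maotkmzzzi" (len 10), cursors c1@9 c2@9 c3@9, authorship ......123.
After op 5 (add_cursor(6)): buffer="maotkmzzzi" (len 10), cursors c4@6 c1@9 c2@9 c3@9, authorship ......123.
After op 6 (insert('z')): buffer="maotkmzzzzzzzi" (len 14), cursors c4@7 c1@13 c2@13 c3@13, authorship ......4123123.
After op 7 (insert('x')): buffer="maotkmzxzzzzzzxxxi" (len 18), cursors c4@8 c1@17 c2@17 c3@17, authorship ......44123123123.
After op 8 (delete): buffer="maotkmzzzzzzzi" (len 14), cursors c4@7 c1@13 c2@13 c3@13, authorship ......4123123.

Answer: 13 13 13 7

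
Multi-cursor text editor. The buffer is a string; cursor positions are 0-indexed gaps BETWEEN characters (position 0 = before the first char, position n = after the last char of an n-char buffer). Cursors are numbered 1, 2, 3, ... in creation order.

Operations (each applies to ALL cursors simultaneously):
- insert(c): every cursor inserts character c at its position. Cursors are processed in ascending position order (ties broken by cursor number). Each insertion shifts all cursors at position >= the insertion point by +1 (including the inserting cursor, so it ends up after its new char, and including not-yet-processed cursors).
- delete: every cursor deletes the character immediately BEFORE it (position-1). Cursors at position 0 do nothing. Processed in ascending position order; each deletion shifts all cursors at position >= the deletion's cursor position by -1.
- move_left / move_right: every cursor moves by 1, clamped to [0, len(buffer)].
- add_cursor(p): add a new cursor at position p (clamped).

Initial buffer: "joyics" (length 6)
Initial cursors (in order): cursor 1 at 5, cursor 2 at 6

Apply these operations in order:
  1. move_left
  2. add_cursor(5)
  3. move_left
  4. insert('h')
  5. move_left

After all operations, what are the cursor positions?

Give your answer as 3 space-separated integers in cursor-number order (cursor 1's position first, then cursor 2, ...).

After op 1 (move_left): buffer="joyics" (len 6), cursors c1@4 c2@5, authorship ......
After op 2 (add_cursor(5)): buffer="joyics" (len 6), cursors c1@4 c2@5 c3@5, authorship ......
After op 3 (move_left): buffer="joyics" (len 6), cursors c1@3 c2@4 c3@4, authorship ......
After op 4 (insert('h')): buffer="joyhihhcs" (len 9), cursors c1@4 c2@7 c3@7, authorship ...1.23..
After op 5 (move_left): buffer="joyhihhcs" (len 9), cursors c1@3 c2@6 c3@6, authorship ...1.23..

Answer: 3 6 6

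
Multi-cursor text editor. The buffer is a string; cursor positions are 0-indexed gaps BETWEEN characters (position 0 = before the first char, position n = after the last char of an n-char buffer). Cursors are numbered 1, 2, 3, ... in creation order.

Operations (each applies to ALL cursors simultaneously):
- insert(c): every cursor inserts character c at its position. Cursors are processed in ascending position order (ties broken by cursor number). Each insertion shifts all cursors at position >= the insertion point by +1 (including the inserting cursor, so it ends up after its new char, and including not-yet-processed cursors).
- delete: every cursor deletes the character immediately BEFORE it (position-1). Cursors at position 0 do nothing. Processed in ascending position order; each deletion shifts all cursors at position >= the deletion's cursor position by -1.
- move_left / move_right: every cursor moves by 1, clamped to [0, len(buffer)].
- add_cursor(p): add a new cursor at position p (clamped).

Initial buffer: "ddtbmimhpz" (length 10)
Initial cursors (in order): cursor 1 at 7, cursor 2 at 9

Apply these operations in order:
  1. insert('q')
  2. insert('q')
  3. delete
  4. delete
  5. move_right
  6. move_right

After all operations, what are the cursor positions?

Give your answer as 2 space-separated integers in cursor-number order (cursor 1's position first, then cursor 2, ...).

Answer: 9 10

Derivation:
After op 1 (insert('q')): buffer="ddtbmimqhpqz" (len 12), cursors c1@8 c2@11, authorship .......1..2.
After op 2 (insert('q')): buffer="ddtbmimqqhpqqz" (len 14), cursors c1@9 c2@13, authorship .......11..22.
After op 3 (delete): buffer="ddtbmimqhpqz" (len 12), cursors c1@8 c2@11, authorship .......1..2.
After op 4 (delete): buffer="ddtbmimhpz" (len 10), cursors c1@7 c2@9, authorship ..........
After op 5 (move_right): buffer="ddtbmimhpz" (len 10), cursors c1@8 c2@10, authorship ..........
After op 6 (move_right): buffer="ddtbmimhpz" (len 10), cursors c1@9 c2@10, authorship ..........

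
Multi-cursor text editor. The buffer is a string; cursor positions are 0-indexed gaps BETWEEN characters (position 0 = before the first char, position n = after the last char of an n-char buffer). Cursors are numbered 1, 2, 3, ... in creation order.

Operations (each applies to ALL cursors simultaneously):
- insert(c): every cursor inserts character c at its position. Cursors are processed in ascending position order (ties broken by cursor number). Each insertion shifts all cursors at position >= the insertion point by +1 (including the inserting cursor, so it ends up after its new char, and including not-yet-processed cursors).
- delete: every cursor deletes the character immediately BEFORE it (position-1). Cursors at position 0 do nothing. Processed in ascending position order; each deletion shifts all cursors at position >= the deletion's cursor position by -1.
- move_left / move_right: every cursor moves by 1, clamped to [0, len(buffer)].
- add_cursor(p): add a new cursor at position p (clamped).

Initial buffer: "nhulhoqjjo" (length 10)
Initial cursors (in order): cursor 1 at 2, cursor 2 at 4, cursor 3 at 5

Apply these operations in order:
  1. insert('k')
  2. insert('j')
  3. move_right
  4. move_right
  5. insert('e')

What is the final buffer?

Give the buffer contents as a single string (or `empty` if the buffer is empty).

Answer: nhkjulekjhkejoqejjo

Derivation:
After op 1 (insert('k')): buffer="nhkulkhkoqjjo" (len 13), cursors c1@3 c2@6 c3@8, authorship ..1..2.3.....
After op 2 (insert('j')): buffer="nhkjulkjhkjoqjjo" (len 16), cursors c1@4 c2@8 c3@11, authorship ..11..22.33.....
After op 3 (move_right): buffer="nhkjulkjhkjoqjjo" (len 16), cursors c1@5 c2@9 c3@12, authorship ..11..22.33.....
After op 4 (move_right): buffer="nhkjulkjhkjoqjjo" (len 16), cursors c1@6 c2@10 c3@13, authorship ..11..22.33.....
After op 5 (insert('e')): buffer="nhkjulekjhkejoqejjo" (len 19), cursors c1@7 c2@12 c3@16, authorship ..11..122.323..3...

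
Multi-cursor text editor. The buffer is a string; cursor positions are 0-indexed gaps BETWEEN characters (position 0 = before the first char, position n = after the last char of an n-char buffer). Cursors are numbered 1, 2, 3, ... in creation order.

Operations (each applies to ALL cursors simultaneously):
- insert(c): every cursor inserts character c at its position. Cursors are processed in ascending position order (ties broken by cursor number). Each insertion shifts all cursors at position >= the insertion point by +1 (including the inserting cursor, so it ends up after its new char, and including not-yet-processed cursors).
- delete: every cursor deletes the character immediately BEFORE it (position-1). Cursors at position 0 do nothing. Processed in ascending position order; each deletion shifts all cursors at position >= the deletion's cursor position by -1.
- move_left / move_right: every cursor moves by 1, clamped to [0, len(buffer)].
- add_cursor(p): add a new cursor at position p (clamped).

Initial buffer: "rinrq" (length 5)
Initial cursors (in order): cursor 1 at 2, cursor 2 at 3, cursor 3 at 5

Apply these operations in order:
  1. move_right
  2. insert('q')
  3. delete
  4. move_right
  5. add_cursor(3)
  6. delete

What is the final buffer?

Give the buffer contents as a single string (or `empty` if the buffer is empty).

After op 1 (move_right): buffer="rinrq" (len 5), cursors c1@3 c2@4 c3@5, authorship .....
After op 2 (insert('q')): buffer="rinqrqqq" (len 8), cursors c1@4 c2@6 c3@8, authorship ...1.2.3
After op 3 (delete): buffer="rinrq" (len 5), cursors c1@3 c2@4 c3@5, authorship .....
After op 4 (move_right): buffer="rinrq" (len 5), cursors c1@4 c2@5 c3@5, authorship .....
After op 5 (add_cursor(3)): buffer="rinrq" (len 5), cursors c4@3 c1@4 c2@5 c3@5, authorship .....
After op 6 (delete): buffer="r" (len 1), cursors c1@1 c2@1 c3@1 c4@1, authorship .

Answer: r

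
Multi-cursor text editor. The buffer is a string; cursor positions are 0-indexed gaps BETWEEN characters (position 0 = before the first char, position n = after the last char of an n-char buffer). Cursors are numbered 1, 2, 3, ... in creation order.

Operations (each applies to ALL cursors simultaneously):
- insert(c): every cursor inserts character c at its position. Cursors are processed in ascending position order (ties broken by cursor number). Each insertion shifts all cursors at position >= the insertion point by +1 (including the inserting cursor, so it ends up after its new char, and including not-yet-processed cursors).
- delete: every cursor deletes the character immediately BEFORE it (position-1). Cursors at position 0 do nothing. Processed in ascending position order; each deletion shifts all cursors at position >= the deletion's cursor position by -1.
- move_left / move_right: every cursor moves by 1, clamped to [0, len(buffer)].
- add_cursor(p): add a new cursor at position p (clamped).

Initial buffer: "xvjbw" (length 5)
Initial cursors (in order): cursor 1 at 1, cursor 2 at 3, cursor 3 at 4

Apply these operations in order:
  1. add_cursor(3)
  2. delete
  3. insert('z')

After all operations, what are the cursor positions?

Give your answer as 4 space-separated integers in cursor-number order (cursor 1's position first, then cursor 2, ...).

Answer: 4 4 4 4

Derivation:
After op 1 (add_cursor(3)): buffer="xvjbw" (len 5), cursors c1@1 c2@3 c4@3 c3@4, authorship .....
After op 2 (delete): buffer="w" (len 1), cursors c1@0 c2@0 c3@0 c4@0, authorship .
After op 3 (insert('z')): buffer="zzzzw" (len 5), cursors c1@4 c2@4 c3@4 c4@4, authorship 1234.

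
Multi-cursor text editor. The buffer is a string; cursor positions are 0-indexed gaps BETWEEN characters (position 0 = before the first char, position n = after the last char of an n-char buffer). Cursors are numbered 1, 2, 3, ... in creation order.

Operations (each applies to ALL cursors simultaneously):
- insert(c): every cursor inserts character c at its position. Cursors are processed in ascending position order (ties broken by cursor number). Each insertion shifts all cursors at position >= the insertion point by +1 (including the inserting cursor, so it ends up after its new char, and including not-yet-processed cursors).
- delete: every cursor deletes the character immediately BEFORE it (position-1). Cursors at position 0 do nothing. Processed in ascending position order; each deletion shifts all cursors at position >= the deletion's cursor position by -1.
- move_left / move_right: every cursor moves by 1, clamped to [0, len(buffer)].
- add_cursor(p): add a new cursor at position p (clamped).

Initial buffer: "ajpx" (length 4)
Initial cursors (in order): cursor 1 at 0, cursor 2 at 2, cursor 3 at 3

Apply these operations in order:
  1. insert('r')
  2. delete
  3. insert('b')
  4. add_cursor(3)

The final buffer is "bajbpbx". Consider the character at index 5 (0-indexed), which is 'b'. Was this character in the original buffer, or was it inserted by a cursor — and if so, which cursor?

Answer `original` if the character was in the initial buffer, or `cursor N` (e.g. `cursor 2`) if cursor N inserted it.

Answer: cursor 3

Derivation:
After op 1 (insert('r')): buffer="rajrprx" (len 7), cursors c1@1 c2@4 c3@6, authorship 1..2.3.
After op 2 (delete): buffer="ajpx" (len 4), cursors c1@0 c2@2 c3@3, authorship ....
After op 3 (insert('b')): buffer="bajbpbx" (len 7), cursors c1@1 c2@4 c3@6, authorship 1..2.3.
After op 4 (add_cursor(3)): buffer="bajbpbx" (len 7), cursors c1@1 c4@3 c2@4 c3@6, authorship 1..2.3.
Authorship (.=original, N=cursor N): 1 . . 2 . 3 .
Index 5: author = 3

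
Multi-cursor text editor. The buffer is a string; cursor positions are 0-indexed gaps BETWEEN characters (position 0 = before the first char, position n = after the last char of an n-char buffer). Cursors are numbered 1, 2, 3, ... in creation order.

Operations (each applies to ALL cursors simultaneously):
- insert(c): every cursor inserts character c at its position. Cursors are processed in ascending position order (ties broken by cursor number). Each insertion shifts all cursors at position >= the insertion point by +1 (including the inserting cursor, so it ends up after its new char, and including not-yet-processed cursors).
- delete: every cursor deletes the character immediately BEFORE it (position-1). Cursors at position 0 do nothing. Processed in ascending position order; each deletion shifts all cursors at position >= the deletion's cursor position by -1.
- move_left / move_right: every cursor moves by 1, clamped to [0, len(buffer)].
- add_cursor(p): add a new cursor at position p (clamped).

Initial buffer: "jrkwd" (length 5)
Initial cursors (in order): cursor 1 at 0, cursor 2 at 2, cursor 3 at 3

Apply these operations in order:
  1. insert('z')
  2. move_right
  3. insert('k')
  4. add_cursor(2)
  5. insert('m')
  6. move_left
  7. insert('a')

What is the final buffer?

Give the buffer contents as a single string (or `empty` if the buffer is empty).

After op 1 (insert('z')): buffer="zjrzkzwd" (len 8), cursors c1@1 c2@4 c3@6, authorship 1..2.3..
After op 2 (move_right): buffer="zjrzkzwd" (len 8), cursors c1@2 c2@5 c3@7, authorship 1..2.3..
After op 3 (insert('k')): buffer="zjkrzkkzwkd" (len 11), cursors c1@3 c2@7 c3@10, authorship 1.1.2.23.3.
After op 4 (add_cursor(2)): buffer="zjkrzkkzwkd" (len 11), cursors c4@2 c1@3 c2@7 c3@10, authorship 1.1.2.23.3.
After op 5 (insert('m')): buffer="zjmkmrzkkmzwkmd" (len 15), cursors c4@3 c1@5 c2@10 c3@14, authorship 1.411.2.223.33.
After op 6 (move_left): buffer="zjmkmrzkkmzwkmd" (len 15), cursors c4@2 c1@4 c2@9 c3@13, authorship 1.411.2.223.33.
After op 7 (insert('a')): buffer="zjamkamrzkkamzwkamd" (len 19), cursors c4@3 c1@6 c2@12 c3@17, authorship 1.44111.2.2223.333.

Answer: zjamkamrzkkamzwkamd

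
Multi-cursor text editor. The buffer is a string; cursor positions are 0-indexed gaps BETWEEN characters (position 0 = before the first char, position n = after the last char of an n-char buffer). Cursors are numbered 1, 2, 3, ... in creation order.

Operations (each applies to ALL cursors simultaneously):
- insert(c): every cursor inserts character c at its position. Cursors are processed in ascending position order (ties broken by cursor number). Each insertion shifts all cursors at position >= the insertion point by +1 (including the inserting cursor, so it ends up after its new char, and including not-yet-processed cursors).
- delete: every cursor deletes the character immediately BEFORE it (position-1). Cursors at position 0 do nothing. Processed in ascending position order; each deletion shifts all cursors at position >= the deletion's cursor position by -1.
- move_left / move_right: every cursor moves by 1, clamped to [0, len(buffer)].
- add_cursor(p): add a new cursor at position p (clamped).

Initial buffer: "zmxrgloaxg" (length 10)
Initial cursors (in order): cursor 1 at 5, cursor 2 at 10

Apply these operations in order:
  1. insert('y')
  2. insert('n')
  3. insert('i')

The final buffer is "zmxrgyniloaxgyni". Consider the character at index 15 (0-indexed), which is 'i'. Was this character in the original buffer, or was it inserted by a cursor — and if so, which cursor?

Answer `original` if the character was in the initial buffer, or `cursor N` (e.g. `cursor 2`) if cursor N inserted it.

After op 1 (insert('y')): buffer="zmxrgyloaxgy" (len 12), cursors c1@6 c2@12, authorship .....1.....2
After op 2 (insert('n')): buffer="zmxrgynloaxgyn" (len 14), cursors c1@7 c2@14, authorship .....11.....22
After op 3 (insert('i')): buffer="zmxrgyniloaxgyni" (len 16), cursors c1@8 c2@16, authorship .....111.....222
Authorship (.=original, N=cursor N): . . . . . 1 1 1 . . . . . 2 2 2
Index 15: author = 2

Answer: cursor 2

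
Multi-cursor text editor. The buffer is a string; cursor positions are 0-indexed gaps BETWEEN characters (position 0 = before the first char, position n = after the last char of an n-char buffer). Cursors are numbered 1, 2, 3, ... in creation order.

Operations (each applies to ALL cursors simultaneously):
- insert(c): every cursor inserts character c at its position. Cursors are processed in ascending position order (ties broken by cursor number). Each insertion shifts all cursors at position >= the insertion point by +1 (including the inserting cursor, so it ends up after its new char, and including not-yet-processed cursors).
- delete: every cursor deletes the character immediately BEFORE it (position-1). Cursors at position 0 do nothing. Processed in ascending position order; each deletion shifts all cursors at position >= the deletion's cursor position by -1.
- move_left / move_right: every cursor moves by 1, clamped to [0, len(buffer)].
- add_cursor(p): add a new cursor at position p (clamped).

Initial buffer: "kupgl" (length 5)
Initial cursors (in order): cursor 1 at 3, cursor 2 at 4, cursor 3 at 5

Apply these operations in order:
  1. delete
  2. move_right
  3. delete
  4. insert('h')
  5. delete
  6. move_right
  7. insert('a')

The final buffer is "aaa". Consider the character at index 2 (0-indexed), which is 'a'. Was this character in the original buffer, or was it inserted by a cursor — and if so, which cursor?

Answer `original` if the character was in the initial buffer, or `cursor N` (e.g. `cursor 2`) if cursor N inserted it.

After op 1 (delete): buffer="ku" (len 2), cursors c1@2 c2@2 c3@2, authorship ..
After op 2 (move_right): buffer="ku" (len 2), cursors c1@2 c2@2 c3@2, authorship ..
After op 3 (delete): buffer="" (len 0), cursors c1@0 c2@0 c3@0, authorship 
After op 4 (insert('h')): buffer="hhh" (len 3), cursors c1@3 c2@3 c3@3, authorship 123
After op 5 (delete): buffer="" (len 0), cursors c1@0 c2@0 c3@0, authorship 
After op 6 (move_right): buffer="" (len 0), cursors c1@0 c2@0 c3@0, authorship 
After op 7 (insert('a')): buffer="aaa" (len 3), cursors c1@3 c2@3 c3@3, authorship 123
Authorship (.=original, N=cursor N): 1 2 3
Index 2: author = 3

Answer: cursor 3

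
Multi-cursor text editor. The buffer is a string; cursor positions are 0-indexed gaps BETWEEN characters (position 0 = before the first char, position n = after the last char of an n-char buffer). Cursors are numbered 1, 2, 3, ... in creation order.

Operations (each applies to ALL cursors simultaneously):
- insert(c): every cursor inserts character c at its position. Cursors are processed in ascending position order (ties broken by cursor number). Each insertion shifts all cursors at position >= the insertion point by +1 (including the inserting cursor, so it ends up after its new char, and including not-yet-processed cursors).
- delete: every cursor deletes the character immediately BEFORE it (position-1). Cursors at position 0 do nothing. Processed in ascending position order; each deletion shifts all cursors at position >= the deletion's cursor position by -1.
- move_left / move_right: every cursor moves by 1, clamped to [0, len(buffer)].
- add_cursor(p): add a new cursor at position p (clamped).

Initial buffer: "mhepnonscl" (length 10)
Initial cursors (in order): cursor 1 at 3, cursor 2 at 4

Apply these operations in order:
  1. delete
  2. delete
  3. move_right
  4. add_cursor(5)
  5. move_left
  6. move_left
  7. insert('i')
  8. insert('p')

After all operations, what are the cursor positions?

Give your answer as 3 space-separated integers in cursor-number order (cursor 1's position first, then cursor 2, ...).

Answer: 4 4 9

Derivation:
After op 1 (delete): buffer="mhnonscl" (len 8), cursors c1@2 c2@2, authorship ........
After op 2 (delete): buffer="nonscl" (len 6), cursors c1@0 c2@0, authorship ......
After op 3 (move_right): buffer="nonscl" (len 6), cursors c1@1 c2@1, authorship ......
After op 4 (add_cursor(5)): buffer="nonscl" (len 6), cursors c1@1 c2@1 c3@5, authorship ......
After op 5 (move_left): buffer="nonscl" (len 6), cursors c1@0 c2@0 c3@4, authorship ......
After op 6 (move_left): buffer="nonscl" (len 6), cursors c1@0 c2@0 c3@3, authorship ......
After op 7 (insert('i')): buffer="iinoniscl" (len 9), cursors c1@2 c2@2 c3@6, authorship 12...3...
After op 8 (insert('p')): buffer="iippnonipscl" (len 12), cursors c1@4 c2@4 c3@9, authorship 1212...33...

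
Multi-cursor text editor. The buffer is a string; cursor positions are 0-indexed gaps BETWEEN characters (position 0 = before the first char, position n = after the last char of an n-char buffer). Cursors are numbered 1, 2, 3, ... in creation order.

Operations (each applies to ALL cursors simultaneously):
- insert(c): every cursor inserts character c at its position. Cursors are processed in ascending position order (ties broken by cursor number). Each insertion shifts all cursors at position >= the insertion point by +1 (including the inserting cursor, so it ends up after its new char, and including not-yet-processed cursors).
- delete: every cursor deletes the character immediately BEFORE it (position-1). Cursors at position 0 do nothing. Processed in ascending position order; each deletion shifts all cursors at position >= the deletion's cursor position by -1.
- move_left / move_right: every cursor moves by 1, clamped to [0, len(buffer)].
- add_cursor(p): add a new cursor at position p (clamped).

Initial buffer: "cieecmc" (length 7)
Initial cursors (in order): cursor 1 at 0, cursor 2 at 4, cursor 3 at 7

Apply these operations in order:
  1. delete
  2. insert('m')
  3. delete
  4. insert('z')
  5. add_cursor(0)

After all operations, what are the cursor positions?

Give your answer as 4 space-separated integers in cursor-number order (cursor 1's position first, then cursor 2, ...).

After op 1 (delete): buffer="ciecm" (len 5), cursors c1@0 c2@3 c3@5, authorship .....
After op 2 (insert('m')): buffer="mciemcmm" (len 8), cursors c1@1 c2@5 c3@8, authorship 1...2..3
After op 3 (delete): buffer="ciecm" (len 5), cursors c1@0 c2@3 c3@5, authorship .....
After op 4 (insert('z')): buffer="zciezcmz" (len 8), cursors c1@1 c2@5 c3@8, authorship 1...2..3
After op 5 (add_cursor(0)): buffer="zciezcmz" (len 8), cursors c4@0 c1@1 c2@5 c3@8, authorship 1...2..3

Answer: 1 5 8 0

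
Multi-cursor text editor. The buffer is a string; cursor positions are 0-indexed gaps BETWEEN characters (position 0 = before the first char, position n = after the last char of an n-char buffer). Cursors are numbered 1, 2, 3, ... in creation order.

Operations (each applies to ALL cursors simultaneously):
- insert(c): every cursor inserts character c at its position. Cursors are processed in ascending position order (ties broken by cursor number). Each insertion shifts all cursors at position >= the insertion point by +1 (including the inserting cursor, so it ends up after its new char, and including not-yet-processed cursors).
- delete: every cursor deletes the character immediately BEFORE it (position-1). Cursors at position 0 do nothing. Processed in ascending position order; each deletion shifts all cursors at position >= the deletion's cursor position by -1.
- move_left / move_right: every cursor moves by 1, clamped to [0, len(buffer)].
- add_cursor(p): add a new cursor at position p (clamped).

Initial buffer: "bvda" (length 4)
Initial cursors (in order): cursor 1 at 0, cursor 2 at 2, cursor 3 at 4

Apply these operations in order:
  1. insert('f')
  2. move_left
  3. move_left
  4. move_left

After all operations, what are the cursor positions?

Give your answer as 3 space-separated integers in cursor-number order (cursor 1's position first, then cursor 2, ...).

Answer: 0 1 4

Derivation:
After op 1 (insert('f')): buffer="fbvfdaf" (len 7), cursors c1@1 c2@4 c3@7, authorship 1..2..3
After op 2 (move_left): buffer="fbvfdaf" (len 7), cursors c1@0 c2@3 c3@6, authorship 1..2..3
After op 3 (move_left): buffer="fbvfdaf" (len 7), cursors c1@0 c2@2 c3@5, authorship 1..2..3
After op 4 (move_left): buffer="fbvfdaf" (len 7), cursors c1@0 c2@1 c3@4, authorship 1..2..3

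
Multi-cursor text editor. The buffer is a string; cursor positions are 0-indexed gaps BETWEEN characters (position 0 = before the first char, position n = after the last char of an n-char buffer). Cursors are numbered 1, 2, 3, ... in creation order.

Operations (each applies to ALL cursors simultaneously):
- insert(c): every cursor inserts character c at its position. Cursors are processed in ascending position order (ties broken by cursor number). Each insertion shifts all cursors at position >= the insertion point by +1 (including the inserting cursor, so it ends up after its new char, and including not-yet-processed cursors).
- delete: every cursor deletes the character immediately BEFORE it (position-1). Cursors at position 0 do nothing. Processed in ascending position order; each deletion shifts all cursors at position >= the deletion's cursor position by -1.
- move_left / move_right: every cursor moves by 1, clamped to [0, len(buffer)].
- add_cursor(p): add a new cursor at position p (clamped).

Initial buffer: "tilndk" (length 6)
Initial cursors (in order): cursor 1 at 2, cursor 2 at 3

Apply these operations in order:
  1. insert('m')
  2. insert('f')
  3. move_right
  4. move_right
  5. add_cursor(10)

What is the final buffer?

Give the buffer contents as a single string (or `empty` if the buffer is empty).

After op 1 (insert('m')): buffer="timlmndk" (len 8), cursors c1@3 c2@5, authorship ..1.2...
After op 2 (insert('f')): buffer="timflmfndk" (len 10), cursors c1@4 c2@7, authorship ..11.22...
After op 3 (move_right): buffer="timflmfndk" (len 10), cursors c1@5 c2@8, authorship ..11.22...
After op 4 (move_right): buffer="timflmfndk" (len 10), cursors c1@6 c2@9, authorship ..11.22...
After op 5 (add_cursor(10)): buffer="timflmfndk" (len 10), cursors c1@6 c2@9 c3@10, authorship ..11.22...

Answer: timflmfndk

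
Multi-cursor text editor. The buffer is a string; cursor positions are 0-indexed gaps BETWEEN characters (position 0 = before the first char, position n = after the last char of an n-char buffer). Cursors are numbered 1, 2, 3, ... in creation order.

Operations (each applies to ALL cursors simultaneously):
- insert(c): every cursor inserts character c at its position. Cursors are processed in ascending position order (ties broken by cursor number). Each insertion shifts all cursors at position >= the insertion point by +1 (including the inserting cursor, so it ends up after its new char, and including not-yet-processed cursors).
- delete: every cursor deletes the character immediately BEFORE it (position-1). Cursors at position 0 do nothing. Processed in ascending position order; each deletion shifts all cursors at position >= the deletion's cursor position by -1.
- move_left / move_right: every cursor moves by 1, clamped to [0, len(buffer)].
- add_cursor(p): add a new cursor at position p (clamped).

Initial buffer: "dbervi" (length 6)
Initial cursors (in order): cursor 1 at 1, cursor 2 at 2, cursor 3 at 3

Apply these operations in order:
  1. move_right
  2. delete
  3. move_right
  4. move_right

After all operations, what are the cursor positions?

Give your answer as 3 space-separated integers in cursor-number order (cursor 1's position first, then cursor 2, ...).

After op 1 (move_right): buffer="dbervi" (len 6), cursors c1@2 c2@3 c3@4, authorship ......
After op 2 (delete): buffer="dvi" (len 3), cursors c1@1 c2@1 c3@1, authorship ...
After op 3 (move_right): buffer="dvi" (len 3), cursors c1@2 c2@2 c3@2, authorship ...
After op 4 (move_right): buffer="dvi" (len 3), cursors c1@3 c2@3 c3@3, authorship ...

Answer: 3 3 3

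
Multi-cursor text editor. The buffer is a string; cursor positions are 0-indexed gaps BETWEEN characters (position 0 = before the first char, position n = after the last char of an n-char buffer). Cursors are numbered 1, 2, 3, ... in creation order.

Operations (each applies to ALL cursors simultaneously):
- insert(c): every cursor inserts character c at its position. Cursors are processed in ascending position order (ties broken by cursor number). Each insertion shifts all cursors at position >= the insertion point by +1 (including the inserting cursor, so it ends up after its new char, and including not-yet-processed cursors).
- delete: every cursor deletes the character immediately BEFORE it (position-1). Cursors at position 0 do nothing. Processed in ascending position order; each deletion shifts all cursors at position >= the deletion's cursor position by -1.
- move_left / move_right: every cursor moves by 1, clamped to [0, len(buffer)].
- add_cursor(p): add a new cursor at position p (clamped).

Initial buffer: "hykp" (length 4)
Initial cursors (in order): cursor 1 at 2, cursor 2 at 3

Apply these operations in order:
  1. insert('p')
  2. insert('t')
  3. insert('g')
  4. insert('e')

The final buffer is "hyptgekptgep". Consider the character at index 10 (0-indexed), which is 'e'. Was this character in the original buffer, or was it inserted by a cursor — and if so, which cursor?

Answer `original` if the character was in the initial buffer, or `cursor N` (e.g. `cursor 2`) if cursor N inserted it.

Answer: cursor 2

Derivation:
After op 1 (insert('p')): buffer="hypkpp" (len 6), cursors c1@3 c2@5, authorship ..1.2.
After op 2 (insert('t')): buffer="hyptkptp" (len 8), cursors c1@4 c2@7, authorship ..11.22.
After op 3 (insert('g')): buffer="hyptgkptgp" (len 10), cursors c1@5 c2@9, authorship ..111.222.
After op 4 (insert('e')): buffer="hyptgekptgep" (len 12), cursors c1@6 c2@11, authorship ..1111.2222.
Authorship (.=original, N=cursor N): . . 1 1 1 1 . 2 2 2 2 .
Index 10: author = 2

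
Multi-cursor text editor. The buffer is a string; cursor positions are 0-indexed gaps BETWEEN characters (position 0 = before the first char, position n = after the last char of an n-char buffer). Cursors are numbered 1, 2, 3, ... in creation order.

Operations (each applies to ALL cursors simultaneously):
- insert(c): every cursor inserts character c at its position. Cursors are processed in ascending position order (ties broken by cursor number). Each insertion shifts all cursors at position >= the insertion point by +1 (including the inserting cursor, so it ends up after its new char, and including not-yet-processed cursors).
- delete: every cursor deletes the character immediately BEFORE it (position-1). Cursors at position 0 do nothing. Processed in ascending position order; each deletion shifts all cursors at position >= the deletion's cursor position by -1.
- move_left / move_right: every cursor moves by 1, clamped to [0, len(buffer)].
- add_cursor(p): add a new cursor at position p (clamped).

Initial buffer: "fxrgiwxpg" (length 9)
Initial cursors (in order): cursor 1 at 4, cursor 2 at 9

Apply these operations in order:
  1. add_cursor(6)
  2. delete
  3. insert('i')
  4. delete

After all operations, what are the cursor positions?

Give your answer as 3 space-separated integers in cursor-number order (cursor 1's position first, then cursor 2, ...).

Answer: 3 6 4

Derivation:
After op 1 (add_cursor(6)): buffer="fxrgiwxpg" (len 9), cursors c1@4 c3@6 c2@9, authorship .........
After op 2 (delete): buffer="fxrixp" (len 6), cursors c1@3 c3@4 c2@6, authorship ......
After op 3 (insert('i')): buffer="fxriiixpi" (len 9), cursors c1@4 c3@6 c2@9, authorship ...1.3..2
After op 4 (delete): buffer="fxrixp" (len 6), cursors c1@3 c3@4 c2@6, authorship ......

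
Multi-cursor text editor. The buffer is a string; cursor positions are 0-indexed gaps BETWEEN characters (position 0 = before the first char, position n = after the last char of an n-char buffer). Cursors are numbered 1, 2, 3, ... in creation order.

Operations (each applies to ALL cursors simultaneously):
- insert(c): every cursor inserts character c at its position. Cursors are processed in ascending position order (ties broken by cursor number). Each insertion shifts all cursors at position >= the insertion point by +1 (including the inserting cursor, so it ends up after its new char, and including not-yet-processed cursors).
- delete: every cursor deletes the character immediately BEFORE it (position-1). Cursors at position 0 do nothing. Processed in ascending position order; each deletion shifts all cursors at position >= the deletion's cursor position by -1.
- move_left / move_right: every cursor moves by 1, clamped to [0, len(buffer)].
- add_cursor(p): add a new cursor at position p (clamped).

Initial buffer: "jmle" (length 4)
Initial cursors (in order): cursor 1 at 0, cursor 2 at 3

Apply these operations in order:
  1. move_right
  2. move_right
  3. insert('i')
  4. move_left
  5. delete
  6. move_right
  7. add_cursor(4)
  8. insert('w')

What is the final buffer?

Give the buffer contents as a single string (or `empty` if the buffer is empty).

Answer: jiwliww

Derivation:
After op 1 (move_right): buffer="jmle" (len 4), cursors c1@1 c2@4, authorship ....
After op 2 (move_right): buffer="jmle" (len 4), cursors c1@2 c2@4, authorship ....
After op 3 (insert('i')): buffer="jmilei" (len 6), cursors c1@3 c2@6, authorship ..1..2
After op 4 (move_left): buffer="jmilei" (len 6), cursors c1@2 c2@5, authorship ..1..2
After op 5 (delete): buffer="jili" (len 4), cursors c1@1 c2@3, authorship .1.2
After op 6 (move_right): buffer="jili" (len 4), cursors c1@2 c2@4, authorship .1.2
After op 7 (add_cursor(4)): buffer="jili" (len 4), cursors c1@2 c2@4 c3@4, authorship .1.2
After op 8 (insert('w')): buffer="jiwliww" (len 7), cursors c1@3 c2@7 c3@7, authorship .11.223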